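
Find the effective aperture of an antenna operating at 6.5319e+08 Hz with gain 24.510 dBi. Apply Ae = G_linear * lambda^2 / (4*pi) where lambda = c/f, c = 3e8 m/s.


lambda = c / f = 3.0000e+08 / 6.5319e+08 = 0.4592844 m
G_linear = 10^(24.510/10) = 282.4880
Ae = G_linear * lambda^2 / (4*pi) = 282.4880 * 0.4592844^2 / (4*pi) = 4.742 m^2

4.742 m^2


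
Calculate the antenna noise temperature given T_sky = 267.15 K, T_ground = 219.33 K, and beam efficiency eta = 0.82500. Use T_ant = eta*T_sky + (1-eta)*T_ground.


T_ant = 0.82500 * 267.15 + (1 - 0.82500) * 219.33 = 258.8 K

258.8 K


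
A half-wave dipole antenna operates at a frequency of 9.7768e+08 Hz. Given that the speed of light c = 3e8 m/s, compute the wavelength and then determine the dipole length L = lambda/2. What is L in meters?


lambda = c / f = 3.0000e+08 / 9.7768e+08 = 0.3068489 m
L = lambda / 2 = 0.3068489 / 2 = 0.1534 m

0.1534 m


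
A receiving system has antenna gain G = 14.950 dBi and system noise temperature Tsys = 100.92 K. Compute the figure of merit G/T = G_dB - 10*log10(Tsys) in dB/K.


G/T = 14.950 - 10*log10(100.92) = 14.950 - 20.03977 = -5.090 dB/K

-5.090 dB/K


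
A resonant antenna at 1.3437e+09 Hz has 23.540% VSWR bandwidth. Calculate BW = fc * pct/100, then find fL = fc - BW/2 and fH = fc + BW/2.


BW = 1.3437e+09 * 23.540/100 = 3.163070e+08 Hz
fL = 1.3437e+09 - 3.163070e+08/2 = 1.186e+09 Hz
fH = 1.3437e+09 + 3.163070e+08/2 = 1.502e+09 Hz

BW=3.163e+08 Hz, fL=1.186e+09 Hz, fH=1.502e+09 Hz


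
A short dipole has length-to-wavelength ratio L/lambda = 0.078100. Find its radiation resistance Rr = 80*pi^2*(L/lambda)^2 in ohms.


Rr = 80 * pi^2 * (0.078100)^2 = 80 * 9.869604 * 6.099610e-03 = 4.816 ohm

4.816 ohm


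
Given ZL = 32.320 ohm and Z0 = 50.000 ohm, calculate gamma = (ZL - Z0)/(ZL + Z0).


gamma = (32.320 - 50.000) / (32.320 + 50.000) = -0.2148

-0.2148


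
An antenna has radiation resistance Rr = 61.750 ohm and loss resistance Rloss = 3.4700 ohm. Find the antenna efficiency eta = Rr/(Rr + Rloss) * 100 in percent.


eta = 61.750 / (61.750 + 3.4700) * 100 = 94.68%

94.68%


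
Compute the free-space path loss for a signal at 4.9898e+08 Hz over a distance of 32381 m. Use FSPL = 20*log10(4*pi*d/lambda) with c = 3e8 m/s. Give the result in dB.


lambda = c / f = 3.0000e+08 / 4.9898e+08 = 0.6012265 m
FSPL = 20 * log10(4*pi*32381/0.6012265) = 116.6 dB

116.6 dB


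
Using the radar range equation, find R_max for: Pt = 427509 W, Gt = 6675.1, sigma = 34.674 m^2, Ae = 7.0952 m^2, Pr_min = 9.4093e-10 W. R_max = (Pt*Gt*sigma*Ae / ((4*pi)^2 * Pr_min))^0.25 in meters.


R^4 = 427509*6675.1*34.674*7.0952 / ((4*pi)^2 * 9.4093e-10) = 4.724921e+18
R_max = 4.724921e+18^0.25 = 46623 m

46623 m


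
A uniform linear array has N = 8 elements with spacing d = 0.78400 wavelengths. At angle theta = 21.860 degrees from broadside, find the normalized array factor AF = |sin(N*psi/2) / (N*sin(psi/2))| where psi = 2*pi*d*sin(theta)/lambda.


psi = 2*pi*0.78400*sin(21.860 deg) = 1.834153 rad
AF = |sin(8*1.834153/2) / (8*sin(1.834153/2))| = 0.1369

0.1369


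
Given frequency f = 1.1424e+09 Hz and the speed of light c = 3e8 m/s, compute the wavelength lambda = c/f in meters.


lambda = c / f = 3.0000e+08 / 1.1424e+09 = 0.2626 m

0.2626 m


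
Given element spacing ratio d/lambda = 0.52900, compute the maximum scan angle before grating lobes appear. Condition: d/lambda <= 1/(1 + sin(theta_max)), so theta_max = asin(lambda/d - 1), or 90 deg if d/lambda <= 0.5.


lambda/d - 1 = 1/0.52900 - 1 = 0.8903592
theta_max = asin(0.8903592) = 62.92 deg

62.92 deg


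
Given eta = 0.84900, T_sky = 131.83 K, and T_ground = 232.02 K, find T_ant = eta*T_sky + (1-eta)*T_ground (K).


T_ant = 0.84900 * 131.83 + (1 - 0.84900) * 232.02 = 147.0 K

147.0 K


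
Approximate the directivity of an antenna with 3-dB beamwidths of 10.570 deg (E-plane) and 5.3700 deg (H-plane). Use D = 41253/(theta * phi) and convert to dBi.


D_linear = 41253 / (10.570 * 5.3700) = 726.7855
D_dBi = 10 * log10(726.7855) = 28.61 dBi

28.61 dBi


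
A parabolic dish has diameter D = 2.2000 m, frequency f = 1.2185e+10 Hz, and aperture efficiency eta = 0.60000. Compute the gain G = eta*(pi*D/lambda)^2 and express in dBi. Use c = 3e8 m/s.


lambda = c / f = 3.0000e+08 / 1.2185e+10 = 0.02462043 m
G_linear = 0.60000 * (pi * 2.2000 / 0.02462043)^2 = 47283.01
G_dBi = 10 * log10(47283.01) = 46.75 dBi

46.75 dBi


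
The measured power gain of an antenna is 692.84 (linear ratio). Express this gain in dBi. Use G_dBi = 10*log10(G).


G_dBi = 10 * log10(692.84) = 28.41 dBi

28.41 dBi


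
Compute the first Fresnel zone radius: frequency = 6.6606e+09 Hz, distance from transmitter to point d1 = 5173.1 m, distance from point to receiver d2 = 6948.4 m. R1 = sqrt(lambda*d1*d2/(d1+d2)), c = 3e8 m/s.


lambda = c / f = 3.0000e+08 / 6.6606e+09 = 0.04504099 m
R1 = sqrt(0.04504099 * 5173.1 * 6948.4 / (5173.1 + 6948.4)) = 11.56 m

11.56 m


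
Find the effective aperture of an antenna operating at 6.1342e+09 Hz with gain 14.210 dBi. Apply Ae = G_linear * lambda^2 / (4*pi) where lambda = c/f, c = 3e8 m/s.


lambda = c / f = 3.0000e+08 / 6.1342e+09 = 0.04890613 m
G_linear = 10^(14.210/10) = 26.36331
Ae = G_linear * lambda^2 / (4*pi) = 26.36331 * 0.04890613^2 / (4*pi) = 5.018e-03 m^2

5.018e-03 m^2


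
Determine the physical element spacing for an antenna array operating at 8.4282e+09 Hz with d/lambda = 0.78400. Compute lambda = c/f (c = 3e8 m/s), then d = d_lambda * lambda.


lambda = c / f = 3.0000e+08 / 8.4282e+09 = 0.03559479 m
d = 0.78400 * 0.03559479 = 0.02791 m

0.02791 m


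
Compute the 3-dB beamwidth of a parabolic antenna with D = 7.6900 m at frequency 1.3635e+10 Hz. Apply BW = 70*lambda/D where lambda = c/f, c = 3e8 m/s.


lambda = c / f = 3.0000e+08 / 1.3635e+10 = 0.02200220 m
BW = 70 * 0.02200220 / 7.6900 = 0.2003 deg

0.2003 deg


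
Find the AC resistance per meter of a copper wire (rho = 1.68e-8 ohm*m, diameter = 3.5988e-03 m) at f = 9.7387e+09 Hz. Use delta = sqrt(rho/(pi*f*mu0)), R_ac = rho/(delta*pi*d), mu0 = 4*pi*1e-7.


delta = sqrt(1.68e-8 / (pi * 9.7387e+09 * 4*pi*1e-7)) = 6.610347e-07 m
R_ac = 1.68e-8 / (6.610347e-07 * pi * 3.5988e-03) = 2.248 ohm/m

2.248 ohm/m


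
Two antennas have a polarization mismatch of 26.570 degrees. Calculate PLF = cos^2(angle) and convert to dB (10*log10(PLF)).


PLF_linear = cos^2(26.570 deg) = 0.7999309
PLF_dB = 10 * log10(0.7999309) = -0.9695 dB

-0.9695 dB


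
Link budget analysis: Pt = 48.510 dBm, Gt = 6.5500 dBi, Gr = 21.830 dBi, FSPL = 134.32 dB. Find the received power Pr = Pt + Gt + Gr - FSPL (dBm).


Pr = 48.510 + 6.5500 + 21.830 - 134.32 = -57.43 dBm

-57.43 dBm


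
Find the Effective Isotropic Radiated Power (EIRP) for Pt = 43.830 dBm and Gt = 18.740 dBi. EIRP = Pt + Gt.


EIRP = Pt + Gt = 43.830 + 18.740 = 62.57 dBm

62.57 dBm


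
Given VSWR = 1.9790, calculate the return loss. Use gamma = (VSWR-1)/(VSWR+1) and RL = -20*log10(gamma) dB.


gamma = (1.9790 - 1) / (1.9790 + 1) = 0.3286338
RL = -20 * log10(0.3286338) = 9.666 dB

9.666 dB


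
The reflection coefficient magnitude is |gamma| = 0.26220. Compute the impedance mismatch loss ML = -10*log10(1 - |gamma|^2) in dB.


ML = -10 * log10(1 - 0.26220^2) = -10 * log10(0.93125116) = 0.3093 dB

0.3093 dB


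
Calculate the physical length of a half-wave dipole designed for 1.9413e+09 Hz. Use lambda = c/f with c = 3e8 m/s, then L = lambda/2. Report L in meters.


lambda = c / f = 3.0000e+08 / 1.9413e+09 = 0.1545356 m
L = lambda / 2 = 0.1545356 / 2 = 0.07727 m

0.07727 m


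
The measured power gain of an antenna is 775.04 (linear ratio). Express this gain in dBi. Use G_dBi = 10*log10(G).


G_dBi = 10 * log10(775.04) = 28.89 dBi

28.89 dBi


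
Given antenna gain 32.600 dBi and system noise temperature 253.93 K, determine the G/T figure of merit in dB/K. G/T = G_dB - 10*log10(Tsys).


G/T = 32.600 - 10*log10(253.93) = 32.600 - 24.04714 = 8.553 dB/K

8.553 dB/K


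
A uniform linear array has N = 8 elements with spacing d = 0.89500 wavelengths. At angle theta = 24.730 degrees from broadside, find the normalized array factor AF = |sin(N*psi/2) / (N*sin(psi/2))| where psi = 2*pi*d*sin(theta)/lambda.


psi = 2*pi*0.89500*sin(24.730 deg) = 2.352530 rad
AF = |sin(8*2.352530/2) / (8*sin(2.352530/2))| = 1.985e-03

1.985e-03


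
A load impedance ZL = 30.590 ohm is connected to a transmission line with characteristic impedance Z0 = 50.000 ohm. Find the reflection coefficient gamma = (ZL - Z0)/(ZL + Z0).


gamma = (30.590 - 50.000) / (30.590 + 50.000) = -0.2408

-0.2408


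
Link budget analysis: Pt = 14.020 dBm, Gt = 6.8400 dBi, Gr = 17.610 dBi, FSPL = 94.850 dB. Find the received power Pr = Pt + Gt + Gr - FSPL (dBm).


Pr = 14.020 + 6.8400 + 17.610 - 94.850 = -56.38 dBm

-56.38 dBm


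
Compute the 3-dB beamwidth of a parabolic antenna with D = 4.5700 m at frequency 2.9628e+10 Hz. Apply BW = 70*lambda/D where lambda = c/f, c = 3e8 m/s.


lambda = c / f = 3.0000e+08 / 2.9628e+10 = 0.01012556 m
BW = 70 * 0.01012556 / 4.5700 = 0.1551 deg

0.1551 deg


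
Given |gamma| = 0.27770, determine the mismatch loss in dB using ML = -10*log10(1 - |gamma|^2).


ML = -10 * log10(1 - 0.27770^2) = -10 * log10(0.92288271) = 0.3485 dB

0.3485 dB


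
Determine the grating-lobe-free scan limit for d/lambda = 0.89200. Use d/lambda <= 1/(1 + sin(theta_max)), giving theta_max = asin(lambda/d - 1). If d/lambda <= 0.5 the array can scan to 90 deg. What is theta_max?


lambda/d - 1 = 1/0.89200 - 1 = 0.1210762
theta_max = asin(0.1210762) = 6.954 deg

6.954 deg


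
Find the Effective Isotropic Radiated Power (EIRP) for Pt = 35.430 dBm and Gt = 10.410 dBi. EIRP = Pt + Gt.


EIRP = Pt + Gt = 35.430 + 10.410 = 45.84 dBm

45.84 dBm


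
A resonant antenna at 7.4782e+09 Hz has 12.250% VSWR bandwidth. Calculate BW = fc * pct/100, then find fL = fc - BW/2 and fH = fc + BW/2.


BW = 7.4782e+09 * 12.250/100 = 9.160795e+08 Hz
fL = 7.4782e+09 - 9.160795e+08/2 = 7.020e+09 Hz
fH = 7.4782e+09 + 9.160795e+08/2 = 7.936e+09 Hz

BW=9.161e+08 Hz, fL=7.020e+09 Hz, fH=7.936e+09 Hz


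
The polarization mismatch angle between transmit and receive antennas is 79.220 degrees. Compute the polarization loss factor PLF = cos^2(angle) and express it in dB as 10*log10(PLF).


PLF_linear = cos^2(79.220 deg) = 0.03498337
PLF_dB = 10 * log10(0.03498337) = -14.56 dB

-14.56 dB


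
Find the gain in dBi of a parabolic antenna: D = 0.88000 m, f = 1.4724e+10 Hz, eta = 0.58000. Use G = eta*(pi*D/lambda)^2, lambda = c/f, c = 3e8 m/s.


lambda = c / f = 3.0000e+08 / 1.4724e+10 = 0.02037490 m
G_linear = 0.58000 * (pi * 0.88000 / 0.02037490)^2 = 10678.30
G_dBi = 10 * log10(10678.30) = 40.29 dBi

40.29 dBi


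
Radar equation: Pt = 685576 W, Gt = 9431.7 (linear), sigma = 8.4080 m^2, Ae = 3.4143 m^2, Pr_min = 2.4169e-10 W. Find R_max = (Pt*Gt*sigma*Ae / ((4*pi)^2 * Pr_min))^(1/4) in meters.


R^4 = 685576*9431.7*8.4080*3.4143 / ((4*pi)^2 * 2.4169e-10) = 4.863642e+18
R_max = 4.863642e+18^0.25 = 46961 m

46961 m


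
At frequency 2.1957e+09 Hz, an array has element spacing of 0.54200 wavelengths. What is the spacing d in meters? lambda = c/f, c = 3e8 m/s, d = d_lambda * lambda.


lambda = c / f = 3.0000e+08 / 2.1957e+09 = 0.1366307 m
d = 0.54200 * 0.1366307 = 0.07405 m

0.07405 m


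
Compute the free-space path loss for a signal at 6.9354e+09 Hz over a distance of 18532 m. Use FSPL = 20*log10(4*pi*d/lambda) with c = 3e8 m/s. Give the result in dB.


lambda = c / f = 3.0000e+08 / 6.9354e+09 = 0.04325634 m
FSPL = 20 * log10(4*pi*18532/0.04325634) = 134.6 dB

134.6 dB


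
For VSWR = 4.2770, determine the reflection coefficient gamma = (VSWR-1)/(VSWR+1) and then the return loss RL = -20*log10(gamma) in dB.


gamma = (4.2770 - 1) / (4.2770 + 1) = 0.6209968
RL = -20 * log10(0.6209968) = 4.138 dB

4.138 dB


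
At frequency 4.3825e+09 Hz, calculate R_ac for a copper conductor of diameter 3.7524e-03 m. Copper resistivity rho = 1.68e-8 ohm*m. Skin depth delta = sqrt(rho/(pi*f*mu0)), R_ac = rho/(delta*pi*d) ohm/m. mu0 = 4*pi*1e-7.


delta = sqrt(1.68e-8 / (pi * 4.3825e+09 * 4*pi*1e-7)) = 9.854028e-07 m
R_ac = 1.68e-8 / (9.854028e-07 * pi * 3.7524e-03) = 1.446 ohm/m

1.446 ohm/m


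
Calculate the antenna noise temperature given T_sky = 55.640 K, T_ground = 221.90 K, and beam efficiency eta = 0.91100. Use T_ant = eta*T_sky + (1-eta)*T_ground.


T_ant = 0.91100 * 55.640 + (1 - 0.91100) * 221.90 = 70.44 K

70.44 K


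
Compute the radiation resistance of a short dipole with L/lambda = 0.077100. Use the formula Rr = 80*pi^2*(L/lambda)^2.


Rr = 80 * pi^2 * (0.077100)^2 = 80 * 9.869604 * 5.944410e-03 = 4.694 ohm

4.694 ohm


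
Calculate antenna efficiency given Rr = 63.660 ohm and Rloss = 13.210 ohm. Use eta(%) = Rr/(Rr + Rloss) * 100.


eta = 63.660 / (63.660 + 13.210) * 100 = 82.82%

82.82%


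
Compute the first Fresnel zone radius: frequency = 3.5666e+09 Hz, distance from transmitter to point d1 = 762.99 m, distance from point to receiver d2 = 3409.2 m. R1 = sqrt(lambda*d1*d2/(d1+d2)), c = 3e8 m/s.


lambda = c / f = 3.0000e+08 / 3.5666e+09 = 0.08411372 m
R1 = sqrt(0.08411372 * 762.99 * 3409.2 / (762.99 + 3409.2)) = 7.242 m

7.242 m


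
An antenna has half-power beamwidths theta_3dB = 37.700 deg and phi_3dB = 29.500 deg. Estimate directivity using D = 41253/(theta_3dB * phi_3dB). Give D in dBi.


D_linear = 41253 / (37.700 * 29.500) = 37.09302
D_dBi = 10 * log10(37.09302) = 15.69 dBi

15.69 dBi


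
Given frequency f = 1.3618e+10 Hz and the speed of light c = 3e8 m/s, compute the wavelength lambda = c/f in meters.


lambda = c / f = 3.0000e+08 / 1.3618e+10 = 0.02203 m

0.02203 m


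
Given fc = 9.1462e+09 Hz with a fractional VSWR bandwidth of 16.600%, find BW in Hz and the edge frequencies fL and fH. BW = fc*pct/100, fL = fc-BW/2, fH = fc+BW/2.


BW = 9.1462e+09 * 16.600/100 = 1.518269e+09 Hz
fL = 9.1462e+09 - 1.518269e+09/2 = 8.387e+09 Hz
fH = 9.1462e+09 + 1.518269e+09/2 = 9.905e+09 Hz

BW=1.518e+09 Hz, fL=8.387e+09 Hz, fH=9.905e+09 Hz


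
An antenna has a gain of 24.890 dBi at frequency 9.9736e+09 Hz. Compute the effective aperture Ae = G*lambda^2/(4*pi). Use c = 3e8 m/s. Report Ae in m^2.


lambda = c / f = 3.0000e+08 / 9.9736e+09 = 0.03007941 m
G_linear = 10^(24.890/10) = 308.3188
Ae = G_linear * lambda^2 / (4*pi) = 308.3188 * 0.03007941^2 / (4*pi) = 0.02220 m^2

0.02220 m^2


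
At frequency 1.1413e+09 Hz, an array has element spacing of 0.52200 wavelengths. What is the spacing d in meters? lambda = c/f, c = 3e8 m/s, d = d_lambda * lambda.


lambda = c / f = 3.0000e+08 / 1.1413e+09 = 0.2628581 m
d = 0.52200 * 0.2628581 = 0.1372 m

0.1372 m


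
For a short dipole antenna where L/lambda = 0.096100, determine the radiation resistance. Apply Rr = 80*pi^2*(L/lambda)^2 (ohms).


Rr = 80 * pi^2 * (0.096100)^2 = 80 * 9.869604 * 9.235210e-03 = 7.292 ohm

7.292 ohm


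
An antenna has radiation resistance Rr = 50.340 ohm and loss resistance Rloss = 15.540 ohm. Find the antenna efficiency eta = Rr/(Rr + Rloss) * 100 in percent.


eta = 50.340 / (50.340 + 15.540) * 100 = 76.41%

76.41%


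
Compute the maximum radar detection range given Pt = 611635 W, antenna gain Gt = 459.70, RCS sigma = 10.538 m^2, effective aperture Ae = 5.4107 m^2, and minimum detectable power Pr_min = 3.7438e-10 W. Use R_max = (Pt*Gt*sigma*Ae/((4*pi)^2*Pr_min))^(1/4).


R^4 = 611635*459.70*10.538*5.4107 / ((4*pi)^2 * 3.7438e-10) = 2.711728e+17
R_max = 2.711728e+17^0.25 = 22820 m

22820 m


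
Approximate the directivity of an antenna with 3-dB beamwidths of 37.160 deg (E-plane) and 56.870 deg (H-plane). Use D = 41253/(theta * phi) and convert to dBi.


D_linear = 41253 / (37.160 * 56.870) = 19.52075
D_dBi = 10 * log10(19.52075) = 12.90 dBi

12.90 dBi


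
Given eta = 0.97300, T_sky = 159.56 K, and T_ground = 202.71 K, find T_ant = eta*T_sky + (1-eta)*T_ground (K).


T_ant = 0.97300 * 159.56 + (1 - 0.97300) * 202.71 = 160.7 K

160.7 K


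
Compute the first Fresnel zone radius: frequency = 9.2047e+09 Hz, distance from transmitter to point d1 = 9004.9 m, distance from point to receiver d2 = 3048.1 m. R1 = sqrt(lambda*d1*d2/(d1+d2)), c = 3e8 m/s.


lambda = c / f = 3.0000e+08 / 9.2047e+09 = 0.03259205 m
R1 = sqrt(0.03259205 * 9004.9 * 3048.1 / (9004.9 + 3048.1)) = 8.615 m

8.615 m


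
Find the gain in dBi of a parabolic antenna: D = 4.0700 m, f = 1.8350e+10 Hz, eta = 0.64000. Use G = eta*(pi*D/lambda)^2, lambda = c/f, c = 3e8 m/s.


lambda = c / f = 3.0000e+08 / 1.8350e+10 = 0.01634877 m
G_linear = 0.64000 * (pi * 4.0700 / 0.01634877)^2 = 391469.9
G_dBi = 10 * log10(391469.9) = 55.93 dBi

55.93 dBi


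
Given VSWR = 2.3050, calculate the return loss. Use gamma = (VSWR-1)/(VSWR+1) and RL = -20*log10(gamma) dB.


gamma = (2.3050 - 1) / (2.3050 + 1) = 0.3948563
RL = -20 * log10(0.3948563) = 8.071 dB

8.071 dB


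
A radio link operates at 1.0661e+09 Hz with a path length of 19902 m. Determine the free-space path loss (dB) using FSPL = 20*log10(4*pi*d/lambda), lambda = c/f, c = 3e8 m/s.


lambda = c / f = 3.0000e+08 / 1.0661e+09 = 0.2813995 m
FSPL = 20 * log10(4*pi*19902/0.2813995) = 119.0 dB

119.0 dB


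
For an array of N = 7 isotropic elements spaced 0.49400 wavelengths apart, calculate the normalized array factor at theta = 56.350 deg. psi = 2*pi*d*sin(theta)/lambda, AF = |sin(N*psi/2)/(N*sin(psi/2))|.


psi = 2*pi*0.49400*sin(56.350 deg) = 2.583799 rad
AF = |sin(7*2.583799/2) / (7*sin(2.583799/2))| = 0.05532

0.05532


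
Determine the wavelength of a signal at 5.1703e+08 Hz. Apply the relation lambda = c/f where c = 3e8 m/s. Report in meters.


lambda = c / f = 3.0000e+08 / 5.1703e+08 = 0.5802 m

0.5802 m


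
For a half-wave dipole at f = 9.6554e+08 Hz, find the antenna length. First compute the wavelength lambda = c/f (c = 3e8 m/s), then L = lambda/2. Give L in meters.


lambda = c / f = 3.0000e+08 / 9.6554e+08 = 0.3107070 m
L = lambda / 2 = 0.3107070 / 2 = 0.1554 m

0.1554 m


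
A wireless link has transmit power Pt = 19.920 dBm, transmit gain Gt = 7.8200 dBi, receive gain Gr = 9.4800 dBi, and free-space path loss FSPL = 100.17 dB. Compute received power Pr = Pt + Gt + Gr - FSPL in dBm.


Pr = 19.920 + 7.8200 + 9.4800 - 100.17 = -62.95 dBm

-62.95 dBm


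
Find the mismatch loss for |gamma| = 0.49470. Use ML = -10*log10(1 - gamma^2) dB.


ML = -10 * log10(1 - 0.49470^2) = -10 * log10(0.75527191) = 1.219 dB

1.219 dB


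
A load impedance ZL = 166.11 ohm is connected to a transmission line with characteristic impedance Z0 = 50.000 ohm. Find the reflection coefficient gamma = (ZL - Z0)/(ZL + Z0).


gamma = (166.11 - 50.000) / (166.11 + 50.000) = 0.5373

0.5373


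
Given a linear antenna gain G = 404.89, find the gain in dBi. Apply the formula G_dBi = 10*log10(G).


G_dBi = 10 * log10(404.89) = 26.07 dBi

26.07 dBi


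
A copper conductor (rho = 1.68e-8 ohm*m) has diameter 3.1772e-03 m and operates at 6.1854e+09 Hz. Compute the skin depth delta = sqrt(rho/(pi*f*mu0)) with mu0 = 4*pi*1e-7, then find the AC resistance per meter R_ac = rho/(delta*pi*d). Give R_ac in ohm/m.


delta = sqrt(1.68e-8 / (pi * 6.1854e+09 * 4*pi*1e-7)) = 8.294513e-07 m
R_ac = 1.68e-8 / (8.294513e-07 * pi * 3.1772e-03) = 2.029 ohm/m

2.029 ohm/m


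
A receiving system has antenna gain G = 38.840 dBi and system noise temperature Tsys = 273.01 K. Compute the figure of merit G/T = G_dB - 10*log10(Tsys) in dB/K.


G/T = 38.840 - 10*log10(273.01) = 38.840 - 24.36179 = 14.48 dB/K

14.48 dB/K


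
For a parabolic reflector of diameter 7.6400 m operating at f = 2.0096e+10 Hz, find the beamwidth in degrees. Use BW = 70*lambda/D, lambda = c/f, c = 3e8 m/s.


lambda = c / f = 3.0000e+08 / 2.0096e+10 = 0.01492834 m
BW = 70 * 0.01492834 / 7.6400 = 0.1368 deg

0.1368 deg


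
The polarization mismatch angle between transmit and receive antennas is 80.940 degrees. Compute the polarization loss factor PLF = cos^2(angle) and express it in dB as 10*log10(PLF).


PLF_linear = cos^2(80.940 deg) = 0.02479639
PLF_dB = 10 * log10(0.02479639) = -16.06 dB

-16.06 dB


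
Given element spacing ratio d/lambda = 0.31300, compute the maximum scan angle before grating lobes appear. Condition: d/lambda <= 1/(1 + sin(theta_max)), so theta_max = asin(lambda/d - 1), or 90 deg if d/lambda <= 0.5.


lambda/d - 1 = 1/0.31300 - 1 = 2.194888 >= 1
d/lambda <= 0.5, so the array can scan to endfire without grating lobes: theta_max = 90 deg

90 deg


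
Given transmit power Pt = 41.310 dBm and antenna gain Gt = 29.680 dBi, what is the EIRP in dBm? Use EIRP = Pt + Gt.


EIRP = Pt + Gt = 41.310 + 29.680 = 70.99 dBm

70.99 dBm


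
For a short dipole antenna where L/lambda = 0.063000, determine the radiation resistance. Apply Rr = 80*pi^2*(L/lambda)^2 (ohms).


Rr = 80 * pi^2 * (0.063000)^2 = 80 * 9.869604 * 3.969000e-03 = 3.134 ohm

3.134 ohm


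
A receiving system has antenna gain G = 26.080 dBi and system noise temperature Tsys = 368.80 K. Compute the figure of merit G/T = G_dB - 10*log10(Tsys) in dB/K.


G/T = 26.080 - 10*log10(368.80) = 26.080 - 25.66791 = 0.4121 dB/K

0.4121 dB/K


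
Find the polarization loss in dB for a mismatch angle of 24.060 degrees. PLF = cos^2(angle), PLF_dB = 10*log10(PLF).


PLF_linear = cos^2(24.060 deg) = 0.8337864
PLF_dB = 10 * log10(0.8337864) = -0.7895 dB

-0.7895 dB


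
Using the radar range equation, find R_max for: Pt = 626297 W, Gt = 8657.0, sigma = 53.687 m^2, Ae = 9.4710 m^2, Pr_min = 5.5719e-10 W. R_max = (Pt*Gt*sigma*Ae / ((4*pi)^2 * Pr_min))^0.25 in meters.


R^4 = 626297*8657.0*53.687*9.4710 / ((4*pi)^2 * 5.5719e-10) = 3.133211e+19
R_max = 3.133211e+19^0.25 = 74817 m

74817 m


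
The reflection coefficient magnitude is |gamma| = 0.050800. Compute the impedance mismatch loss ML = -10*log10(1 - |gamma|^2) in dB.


ML = -10 * log10(1 - 0.050800^2) = -10 * log10(0.99741936) = 0.01122 dB

0.01122 dB


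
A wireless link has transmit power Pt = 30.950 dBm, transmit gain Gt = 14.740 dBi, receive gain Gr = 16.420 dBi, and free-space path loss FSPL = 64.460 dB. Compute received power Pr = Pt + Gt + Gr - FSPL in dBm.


Pr = 30.950 + 14.740 + 16.420 - 64.460 = -2.35 dBm

-2.35 dBm


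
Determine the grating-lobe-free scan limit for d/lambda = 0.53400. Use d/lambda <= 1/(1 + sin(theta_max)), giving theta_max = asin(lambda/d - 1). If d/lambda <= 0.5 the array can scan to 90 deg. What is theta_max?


lambda/d - 1 = 1/0.53400 - 1 = 0.8726592
theta_max = asin(0.8726592) = 60.77 deg

60.77 deg


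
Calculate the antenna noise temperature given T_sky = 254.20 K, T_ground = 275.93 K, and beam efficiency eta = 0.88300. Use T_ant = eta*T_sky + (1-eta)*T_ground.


T_ant = 0.88300 * 254.20 + (1 - 0.88300) * 275.93 = 256.7 K

256.7 K


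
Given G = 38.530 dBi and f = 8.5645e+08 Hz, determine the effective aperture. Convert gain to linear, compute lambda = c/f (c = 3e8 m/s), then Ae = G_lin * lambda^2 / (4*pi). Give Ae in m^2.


lambda = c / f = 3.0000e+08 / 8.5645e+08 = 0.3502831 m
G_linear = 10^(38.530/10) = 7128.530
Ae = G_linear * lambda^2 / (4*pi) = 7128.530 * 0.3502831^2 / (4*pi) = 69.60 m^2

69.60 m^2


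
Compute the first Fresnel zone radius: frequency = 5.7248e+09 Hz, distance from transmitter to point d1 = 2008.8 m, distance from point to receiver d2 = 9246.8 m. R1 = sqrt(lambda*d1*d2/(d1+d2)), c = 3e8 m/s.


lambda = c / f = 3.0000e+08 / 5.7248e+09 = 0.05240358 m
R1 = sqrt(0.05240358 * 2008.8 * 9246.8 / (2008.8 + 9246.8)) = 9.300 m

9.300 m


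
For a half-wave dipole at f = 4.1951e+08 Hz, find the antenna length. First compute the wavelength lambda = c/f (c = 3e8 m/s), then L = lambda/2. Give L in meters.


lambda = c / f = 3.0000e+08 / 4.1951e+08 = 0.7151200 m
L = lambda / 2 = 0.7151200 / 2 = 0.3576 m

0.3576 m


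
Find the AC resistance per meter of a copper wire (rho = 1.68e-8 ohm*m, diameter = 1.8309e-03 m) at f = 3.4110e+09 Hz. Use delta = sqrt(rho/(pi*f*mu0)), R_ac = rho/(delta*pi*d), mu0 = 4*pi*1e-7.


delta = sqrt(1.68e-8 / (pi * 3.4110e+09 * 4*pi*1e-7)) = 1.116950e-06 m
R_ac = 1.68e-8 / (1.116950e-06 * pi * 1.8309e-03) = 2.615 ohm/m

2.615 ohm/m


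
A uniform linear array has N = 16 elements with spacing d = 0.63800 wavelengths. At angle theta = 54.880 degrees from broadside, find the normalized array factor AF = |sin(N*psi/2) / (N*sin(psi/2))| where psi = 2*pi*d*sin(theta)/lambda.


psi = 2*pi*0.63800*sin(54.880 deg) = 3.278889 rad
AF = |sin(16*3.278889/2) / (16*sin(3.278889/2))| = 0.05579

0.05579


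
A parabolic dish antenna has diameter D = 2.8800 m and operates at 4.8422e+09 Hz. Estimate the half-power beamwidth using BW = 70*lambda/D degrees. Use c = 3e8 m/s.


lambda = c / f = 3.0000e+08 / 4.8422e+09 = 0.06195531 m
BW = 70 * 0.06195531 / 2.8800 = 1.506 deg

1.506 deg


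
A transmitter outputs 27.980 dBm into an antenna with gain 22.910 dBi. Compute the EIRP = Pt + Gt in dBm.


EIRP = Pt + Gt = 27.980 + 22.910 = 50.89 dBm

50.89 dBm


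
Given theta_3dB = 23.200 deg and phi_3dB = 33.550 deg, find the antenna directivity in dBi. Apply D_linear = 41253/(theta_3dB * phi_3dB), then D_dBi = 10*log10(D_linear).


D_linear = 41253 / (23.200 * 33.550) = 52.99990
D_dBi = 10 * log10(52.99990) = 17.24 dBi

17.24 dBi


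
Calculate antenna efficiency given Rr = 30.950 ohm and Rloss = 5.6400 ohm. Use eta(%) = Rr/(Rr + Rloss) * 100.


eta = 30.950 / (30.950 + 5.6400) * 100 = 84.59%

84.59%


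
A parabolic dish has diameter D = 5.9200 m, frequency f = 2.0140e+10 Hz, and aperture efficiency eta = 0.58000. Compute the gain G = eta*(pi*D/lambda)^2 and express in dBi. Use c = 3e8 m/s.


lambda = c / f = 3.0000e+08 / 2.0140e+10 = 0.01489573 m
G_linear = 0.58000 * (pi * 5.9200 / 0.01489573)^2 = 904164.7
G_dBi = 10 * log10(904164.7) = 59.56 dBi

59.56 dBi


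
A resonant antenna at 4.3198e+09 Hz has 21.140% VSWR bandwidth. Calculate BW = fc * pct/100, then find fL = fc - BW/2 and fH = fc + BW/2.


BW = 4.3198e+09 * 21.140/100 = 9.132057e+08 Hz
fL = 4.3198e+09 - 9.132057e+08/2 = 3.863e+09 Hz
fH = 4.3198e+09 + 9.132057e+08/2 = 4.776e+09 Hz

BW=9.132e+08 Hz, fL=3.863e+09 Hz, fH=4.776e+09 Hz


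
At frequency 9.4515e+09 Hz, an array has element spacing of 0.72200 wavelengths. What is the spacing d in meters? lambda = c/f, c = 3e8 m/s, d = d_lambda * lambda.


lambda = c / f = 3.0000e+08 / 9.4515e+09 = 0.03174099 m
d = 0.72200 * 0.03174099 = 0.02292 m

0.02292 m


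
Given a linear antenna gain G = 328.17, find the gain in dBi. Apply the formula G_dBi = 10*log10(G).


G_dBi = 10 * log10(328.17) = 25.16 dBi

25.16 dBi


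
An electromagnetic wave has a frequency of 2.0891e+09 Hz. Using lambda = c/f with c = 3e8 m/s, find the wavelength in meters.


lambda = c / f = 3.0000e+08 / 2.0891e+09 = 0.1436 m

0.1436 m


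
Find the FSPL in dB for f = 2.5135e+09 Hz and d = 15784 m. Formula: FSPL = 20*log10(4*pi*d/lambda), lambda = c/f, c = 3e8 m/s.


lambda = c / f = 3.0000e+08 / 2.5135e+09 = 0.1193555 m
FSPL = 20 * log10(4*pi*15784/0.1193555) = 124.4 dB

124.4 dB


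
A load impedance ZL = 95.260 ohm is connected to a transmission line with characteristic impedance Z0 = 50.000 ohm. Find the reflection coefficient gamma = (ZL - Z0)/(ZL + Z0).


gamma = (95.260 - 50.000) / (95.260 + 50.000) = 0.3116

0.3116


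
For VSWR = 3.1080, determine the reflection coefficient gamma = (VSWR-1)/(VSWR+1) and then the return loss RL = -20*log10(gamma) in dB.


gamma = (3.1080 - 1) / (3.1080 + 1) = 0.5131451
RL = -20 * log10(0.5131451) = 5.795 dB

5.795 dB


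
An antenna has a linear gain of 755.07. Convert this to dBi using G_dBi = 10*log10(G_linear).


G_dBi = 10 * log10(755.07) = 28.78 dBi

28.78 dBi


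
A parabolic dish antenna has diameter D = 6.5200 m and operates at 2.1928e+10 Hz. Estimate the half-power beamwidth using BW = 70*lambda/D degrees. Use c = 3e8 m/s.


lambda = c / f = 3.0000e+08 / 2.1928e+10 = 0.01368114 m
BW = 70 * 0.01368114 / 6.5200 = 0.1469 deg

0.1469 deg


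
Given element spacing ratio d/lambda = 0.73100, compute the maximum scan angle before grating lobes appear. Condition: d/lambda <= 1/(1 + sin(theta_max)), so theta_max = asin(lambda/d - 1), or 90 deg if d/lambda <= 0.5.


lambda/d - 1 = 1/0.73100 - 1 = 0.3679891
theta_max = asin(0.3679891) = 21.59 deg

21.59 deg


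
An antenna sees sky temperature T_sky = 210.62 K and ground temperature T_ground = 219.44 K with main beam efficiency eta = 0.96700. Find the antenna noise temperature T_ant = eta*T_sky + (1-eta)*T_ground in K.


T_ant = 0.96700 * 210.62 + (1 - 0.96700) * 219.44 = 210.9 K

210.9 K


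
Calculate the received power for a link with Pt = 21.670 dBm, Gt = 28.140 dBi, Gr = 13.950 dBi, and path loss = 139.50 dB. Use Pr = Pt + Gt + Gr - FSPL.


Pr = 21.670 + 28.140 + 13.950 - 139.50 = -75.74 dBm

-75.74 dBm


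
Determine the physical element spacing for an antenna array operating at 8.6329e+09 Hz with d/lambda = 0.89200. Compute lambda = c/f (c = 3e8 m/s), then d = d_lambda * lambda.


lambda = c / f = 3.0000e+08 / 8.6329e+09 = 0.03475078 m
d = 0.89200 * 0.03475078 = 0.03100 m

0.03100 m


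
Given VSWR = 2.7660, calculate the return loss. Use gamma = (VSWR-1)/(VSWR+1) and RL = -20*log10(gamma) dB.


gamma = (2.7660 - 1) / (2.7660 + 1) = 0.4689326
RL = -20 * log10(0.4689326) = 6.578 dB

6.578 dB


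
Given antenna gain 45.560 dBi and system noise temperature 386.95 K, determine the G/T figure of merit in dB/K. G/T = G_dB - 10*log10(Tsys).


G/T = 45.560 - 10*log10(386.95) = 45.560 - 25.87655 = 19.68 dB/K

19.68 dB/K


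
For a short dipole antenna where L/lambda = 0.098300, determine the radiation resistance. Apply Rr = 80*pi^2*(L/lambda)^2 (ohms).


Rr = 80 * pi^2 * (0.098300)^2 = 80 * 9.869604 * 9.662890e-03 = 7.630 ohm

7.630 ohm


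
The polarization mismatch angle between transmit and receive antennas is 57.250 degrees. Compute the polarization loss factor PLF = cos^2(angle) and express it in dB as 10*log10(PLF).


PLF_linear = cos^2(57.250 deg) = 0.2926534
PLF_dB = 10 * log10(0.2926534) = -5.336 dB

-5.336 dB


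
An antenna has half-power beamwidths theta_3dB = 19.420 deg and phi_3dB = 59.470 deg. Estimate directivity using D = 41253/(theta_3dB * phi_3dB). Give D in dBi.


D_linear = 41253 / (19.420 * 59.470) = 35.71975
D_dBi = 10 * log10(35.71975) = 15.53 dBi

15.53 dBi


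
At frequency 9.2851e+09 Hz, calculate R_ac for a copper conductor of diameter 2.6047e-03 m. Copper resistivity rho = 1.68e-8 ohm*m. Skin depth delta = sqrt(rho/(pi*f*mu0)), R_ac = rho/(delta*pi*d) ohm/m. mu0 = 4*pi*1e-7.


delta = sqrt(1.68e-8 / (pi * 9.2851e+09 * 4*pi*1e-7)) = 6.769888e-07 m
R_ac = 1.68e-8 / (6.769888e-07 * pi * 2.6047e-03) = 3.033 ohm/m

3.033 ohm/m


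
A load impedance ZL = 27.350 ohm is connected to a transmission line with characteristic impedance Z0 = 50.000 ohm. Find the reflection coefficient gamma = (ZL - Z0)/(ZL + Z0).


gamma = (27.350 - 50.000) / (27.350 + 50.000) = -0.2928

-0.2928


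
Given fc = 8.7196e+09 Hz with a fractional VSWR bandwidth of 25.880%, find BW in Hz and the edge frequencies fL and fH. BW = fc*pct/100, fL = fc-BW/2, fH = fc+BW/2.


BW = 8.7196e+09 * 25.880/100 = 2.256632e+09 Hz
fL = 8.7196e+09 - 2.256632e+09/2 = 7.591e+09 Hz
fH = 8.7196e+09 + 2.256632e+09/2 = 9.848e+09 Hz

BW=2.257e+09 Hz, fL=7.591e+09 Hz, fH=9.848e+09 Hz


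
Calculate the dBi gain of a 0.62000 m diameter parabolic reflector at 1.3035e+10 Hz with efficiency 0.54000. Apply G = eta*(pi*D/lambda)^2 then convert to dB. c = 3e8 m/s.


lambda = c / f = 3.0000e+08 / 1.3035e+10 = 0.02301496 m
G_linear = 0.54000 * (pi * 0.62000 / 0.02301496)^2 = 3867.733
G_dBi = 10 * log10(3867.733) = 35.87 dBi

35.87 dBi


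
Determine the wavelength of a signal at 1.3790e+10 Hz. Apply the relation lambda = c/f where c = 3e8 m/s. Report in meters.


lambda = c / f = 3.0000e+08 / 1.3790e+10 = 0.02175 m

0.02175 m


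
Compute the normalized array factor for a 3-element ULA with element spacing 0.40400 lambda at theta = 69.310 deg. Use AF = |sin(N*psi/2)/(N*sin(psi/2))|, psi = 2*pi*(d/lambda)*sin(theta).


psi = 2*pi*0.40400*sin(69.310 deg) = 2.374694 rad
AF = |sin(3*2.374694/2) / (3*sin(2.374694/2))| = 0.1467

0.1467


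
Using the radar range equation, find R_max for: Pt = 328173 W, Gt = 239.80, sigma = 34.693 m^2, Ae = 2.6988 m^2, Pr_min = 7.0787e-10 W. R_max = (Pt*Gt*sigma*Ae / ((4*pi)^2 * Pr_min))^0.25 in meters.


R^4 = 328173*239.80*34.693*2.6988 / ((4*pi)^2 * 7.0787e-10) = 6.591608e+16
R_max = 6.591608e+16^0.25 = 16023 m

16023 m


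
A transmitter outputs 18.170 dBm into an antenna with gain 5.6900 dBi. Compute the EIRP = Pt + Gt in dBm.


EIRP = Pt + Gt = 18.170 + 5.6900 = 23.86 dBm

23.86 dBm


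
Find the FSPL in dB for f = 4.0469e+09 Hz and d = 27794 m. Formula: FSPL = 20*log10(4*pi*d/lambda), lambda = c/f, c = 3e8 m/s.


lambda = c / f = 3.0000e+08 / 4.0469e+09 = 0.07413082 m
FSPL = 20 * log10(4*pi*27794/0.07413082) = 133.5 dB

133.5 dB


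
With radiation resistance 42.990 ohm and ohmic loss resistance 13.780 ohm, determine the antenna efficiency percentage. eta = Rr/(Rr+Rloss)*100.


eta = 42.990 / (42.990 + 13.780) * 100 = 75.73%

75.73%


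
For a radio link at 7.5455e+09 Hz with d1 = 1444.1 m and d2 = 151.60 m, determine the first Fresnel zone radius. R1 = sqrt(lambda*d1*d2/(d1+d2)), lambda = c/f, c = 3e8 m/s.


lambda = c / f = 3.0000e+08 / 7.5455e+09 = 0.03975880 m
R1 = sqrt(0.03975880 * 1444.1 * 151.60 / (1444.1 + 151.60)) = 2.336 m

2.336 m


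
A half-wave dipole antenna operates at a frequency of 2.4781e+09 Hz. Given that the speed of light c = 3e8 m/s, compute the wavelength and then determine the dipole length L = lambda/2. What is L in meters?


lambda = c / f = 3.0000e+08 / 2.4781e+09 = 0.1210605 m
L = lambda / 2 = 0.1210605 / 2 = 0.06053 m

0.06053 m


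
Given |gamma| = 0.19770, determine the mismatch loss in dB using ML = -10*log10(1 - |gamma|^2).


ML = -10 * log10(1 - 0.19770^2) = -10 * log10(0.96091471) = 0.1732 dB

0.1732 dB


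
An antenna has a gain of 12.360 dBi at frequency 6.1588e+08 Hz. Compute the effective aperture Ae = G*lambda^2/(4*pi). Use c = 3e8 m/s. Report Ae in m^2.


lambda = c / f = 3.0000e+08 / 6.1588e+08 = 0.4871079 m
G_linear = 10^(12.360/10) = 17.21869
Ae = G_linear * lambda^2 / (4*pi) = 17.21869 * 0.4871079^2 / (4*pi) = 0.3251 m^2

0.3251 m^2


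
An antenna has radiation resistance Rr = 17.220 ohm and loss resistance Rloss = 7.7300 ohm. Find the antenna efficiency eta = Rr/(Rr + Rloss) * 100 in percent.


eta = 17.220 / (17.220 + 7.7300) * 100 = 69.02%

69.02%


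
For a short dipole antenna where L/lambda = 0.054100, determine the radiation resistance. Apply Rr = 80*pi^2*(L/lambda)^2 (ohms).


Rr = 80 * pi^2 * (0.054100)^2 = 80 * 9.869604 * 2.926810e-03 = 2.311 ohm

2.311 ohm


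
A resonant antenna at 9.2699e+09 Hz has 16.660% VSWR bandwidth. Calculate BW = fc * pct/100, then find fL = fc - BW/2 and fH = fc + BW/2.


BW = 9.2699e+09 * 16.660/100 = 1.544365e+09 Hz
fL = 9.2699e+09 - 1.544365e+09/2 = 8.498e+09 Hz
fH = 9.2699e+09 + 1.544365e+09/2 = 1.004e+10 Hz

BW=1.544e+09 Hz, fL=8.498e+09 Hz, fH=1.004e+10 Hz


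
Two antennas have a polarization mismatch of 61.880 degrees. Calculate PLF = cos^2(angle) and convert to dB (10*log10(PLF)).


PLF_linear = cos^2(61.880 deg) = 0.2221423
PLF_dB = 10 * log10(0.2221423) = -6.534 dB

-6.534 dB


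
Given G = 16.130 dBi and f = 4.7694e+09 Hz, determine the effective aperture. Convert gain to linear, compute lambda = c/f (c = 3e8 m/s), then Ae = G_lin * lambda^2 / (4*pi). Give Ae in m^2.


lambda = c / f = 3.0000e+08 / 4.7694e+09 = 0.06290099 m
G_linear = 10^(16.130/10) = 41.02041
Ae = G_linear * lambda^2 / (4*pi) = 41.02041 * 0.06290099^2 / (4*pi) = 0.01292 m^2

0.01292 m^2


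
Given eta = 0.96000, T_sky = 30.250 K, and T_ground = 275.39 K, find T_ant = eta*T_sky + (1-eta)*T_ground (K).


T_ant = 0.96000 * 30.250 + (1 - 0.96000) * 275.39 = 40.06 K

40.06 K


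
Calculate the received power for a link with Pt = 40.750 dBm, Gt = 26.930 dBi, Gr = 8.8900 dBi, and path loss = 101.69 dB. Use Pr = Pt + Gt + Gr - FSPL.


Pr = 40.750 + 26.930 + 8.8900 - 101.69 = -25.12 dBm

-25.12 dBm


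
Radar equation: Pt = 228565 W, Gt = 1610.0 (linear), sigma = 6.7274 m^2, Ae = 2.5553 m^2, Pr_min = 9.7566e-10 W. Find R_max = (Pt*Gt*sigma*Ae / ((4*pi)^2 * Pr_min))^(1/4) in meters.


R^4 = 228565*1610.0*6.7274*2.5553 / ((4*pi)^2 * 9.7566e-10) = 4.105883e+16
R_max = 4.105883e+16^0.25 = 14235 m

14235 m


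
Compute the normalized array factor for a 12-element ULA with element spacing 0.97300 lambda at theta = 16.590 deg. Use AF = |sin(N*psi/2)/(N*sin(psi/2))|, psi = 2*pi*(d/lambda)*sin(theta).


psi = 2*pi*0.97300*sin(16.590 deg) = 1.745544 rad
AF = |sin(12*1.745544/2) / (12*sin(1.745544/2))| = 0.09427

0.09427


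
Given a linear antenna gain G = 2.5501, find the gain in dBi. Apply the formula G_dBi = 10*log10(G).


G_dBi = 10 * log10(2.5501) = 4.066 dBi

4.066 dBi


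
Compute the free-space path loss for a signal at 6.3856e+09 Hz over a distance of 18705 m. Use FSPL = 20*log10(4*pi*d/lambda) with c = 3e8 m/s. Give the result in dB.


lambda = c / f = 3.0000e+08 / 6.3856e+09 = 0.04698071 m
FSPL = 20 * log10(4*pi*18705/0.04698071) = 134.0 dB

134.0 dB


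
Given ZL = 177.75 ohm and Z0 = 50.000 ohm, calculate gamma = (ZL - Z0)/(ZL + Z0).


gamma = (177.75 - 50.000) / (177.75 + 50.000) = 0.5609

0.5609


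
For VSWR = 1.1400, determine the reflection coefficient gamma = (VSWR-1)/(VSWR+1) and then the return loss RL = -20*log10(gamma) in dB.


gamma = (1.1400 - 1) / (1.1400 + 1) = 0.06542056
RL = -20 * log10(0.06542056) = 23.69 dB

23.69 dB


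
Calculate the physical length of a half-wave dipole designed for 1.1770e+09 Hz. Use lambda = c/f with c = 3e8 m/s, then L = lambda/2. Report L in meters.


lambda = c / f = 3.0000e+08 / 1.1770e+09 = 0.2548853 m
L = lambda / 2 = 0.2548853 / 2 = 0.1274 m

0.1274 m


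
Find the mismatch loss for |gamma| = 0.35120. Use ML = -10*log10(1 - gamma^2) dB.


ML = -10 * log10(1 - 0.35120^2) = -10 * log10(0.87665856) = 0.5717 dB

0.5717 dB


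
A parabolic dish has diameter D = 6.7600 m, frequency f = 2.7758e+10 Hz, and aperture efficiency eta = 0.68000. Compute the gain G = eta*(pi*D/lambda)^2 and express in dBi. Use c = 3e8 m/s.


lambda = c / f = 3.0000e+08 / 2.7758e+10 = 0.01080770 m
G_linear = 0.68000 * (pi * 6.7600 / 0.01080770)^2 = 2.625642e+06
G_dBi = 10 * log10(2.625642e+06) = 64.19 dBi

64.19 dBi


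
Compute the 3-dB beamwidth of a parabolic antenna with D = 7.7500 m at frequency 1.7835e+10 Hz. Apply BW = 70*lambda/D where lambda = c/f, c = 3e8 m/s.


lambda = c / f = 3.0000e+08 / 1.7835e+10 = 0.01682086 m
BW = 70 * 0.01682086 / 7.7500 = 0.1519 deg

0.1519 deg


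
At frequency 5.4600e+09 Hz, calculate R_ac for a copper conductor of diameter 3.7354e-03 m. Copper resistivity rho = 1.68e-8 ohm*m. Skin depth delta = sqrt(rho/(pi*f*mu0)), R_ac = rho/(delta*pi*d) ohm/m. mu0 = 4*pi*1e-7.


delta = sqrt(1.68e-8 / (pi * 5.4600e+09 * 4*pi*1e-7)) = 8.828328e-07 m
R_ac = 1.68e-8 / (8.828328e-07 * pi * 3.7354e-03) = 1.622 ohm/m

1.622 ohm/m


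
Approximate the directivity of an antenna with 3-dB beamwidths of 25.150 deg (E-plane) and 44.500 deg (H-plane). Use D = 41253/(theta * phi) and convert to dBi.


D_linear = 41253 / (25.150 * 44.500) = 36.86019
D_dBi = 10 * log10(36.86019) = 15.67 dBi

15.67 dBi


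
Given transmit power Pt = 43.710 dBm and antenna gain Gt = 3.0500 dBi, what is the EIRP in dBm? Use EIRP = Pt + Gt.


EIRP = Pt + Gt = 43.710 + 3.0500 = 46.76 dBm

46.76 dBm
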